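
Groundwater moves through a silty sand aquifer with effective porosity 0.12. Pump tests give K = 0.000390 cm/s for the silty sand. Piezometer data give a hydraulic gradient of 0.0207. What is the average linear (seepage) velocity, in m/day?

0.0581

Convert K: 0.000390 cm/s × 864 = 0.3370 m/day.
Hydraulic gradient i = 0.0207.
Darcy flux q = K · i = 0.3370 × 0.02070 = 0.006975 m/day.
Seepage velocity v = q / n_e = 0.006975 / 0.12 = 0.05813 m/day.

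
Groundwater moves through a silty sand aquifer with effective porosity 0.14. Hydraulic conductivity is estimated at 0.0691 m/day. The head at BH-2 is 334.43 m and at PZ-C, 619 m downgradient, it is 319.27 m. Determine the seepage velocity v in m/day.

0.0121

Hydraulic gradient i = (334.43 − 319.27) / 619 = 15.16 / 619 = 0.02449.
Darcy flux q = K · i = 0.06910 × 0.02449 = 0.001692 m/day.
Seepage velocity v = q / n_e = 0.001692 / 0.14 = 0.01209 m/day.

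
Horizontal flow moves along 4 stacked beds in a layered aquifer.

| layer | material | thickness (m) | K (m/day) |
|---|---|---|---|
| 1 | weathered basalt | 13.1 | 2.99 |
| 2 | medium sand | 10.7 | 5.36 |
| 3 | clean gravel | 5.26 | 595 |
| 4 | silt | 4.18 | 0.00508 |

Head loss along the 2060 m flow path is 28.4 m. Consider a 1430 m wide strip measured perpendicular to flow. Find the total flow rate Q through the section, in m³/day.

63600

Flow is parallel to layering, so each bed carries its own Darcy discharge and the transmissivities add.
Σ(K_i·b_i) = 2.99×13.1 + 5.36×10.7 + 595×5.26 + 0.00508×4.18 = 3226 m²/day.
Hydraulic gradient i = Δh / L = 28.4 / 2060 = 0.01379.
Q = Σ(K_i·b_i) · W · i = 3226 × 1430 × 0.01379 = 63604 m³/day.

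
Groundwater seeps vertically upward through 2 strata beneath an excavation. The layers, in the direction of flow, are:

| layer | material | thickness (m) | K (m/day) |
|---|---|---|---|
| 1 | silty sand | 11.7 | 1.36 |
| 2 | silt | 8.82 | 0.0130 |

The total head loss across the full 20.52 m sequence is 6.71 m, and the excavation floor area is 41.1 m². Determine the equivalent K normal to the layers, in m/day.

0.0299

Flow is perpendicular to layering, so the layers act in series and the equivalent K is the thickness-weighted harmonic mean.
Total thickness L = 11.7 + 8.82 = 20.52 m.
Σ(b_i/K_i) = 11.7/1.36 + 8.82/0.0130 = 687.1 d.
K_eq = L / Σ(b_i/K_i) = 20.52 / 687.1 = 0.02987 m/day.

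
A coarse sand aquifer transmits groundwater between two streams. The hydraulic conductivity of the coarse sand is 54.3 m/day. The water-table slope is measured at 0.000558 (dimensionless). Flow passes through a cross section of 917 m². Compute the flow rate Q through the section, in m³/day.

Hydraulic gradient i = 0.000558.
Darcy's law: Q = K · A · i = 54.30 × 917.0 × 0.0005580 = 27.78 m³/day.

27.8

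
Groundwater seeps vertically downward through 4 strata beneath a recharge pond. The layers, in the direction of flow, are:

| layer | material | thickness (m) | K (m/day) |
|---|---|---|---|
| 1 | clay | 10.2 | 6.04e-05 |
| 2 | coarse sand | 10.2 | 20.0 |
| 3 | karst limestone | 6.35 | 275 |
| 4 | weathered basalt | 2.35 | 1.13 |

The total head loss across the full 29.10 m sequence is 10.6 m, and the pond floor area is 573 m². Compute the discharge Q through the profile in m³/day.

0.0360

Flow is perpendicular to layering, so the layers act in series and the equivalent K is the thickness-weighted harmonic mean.
Total thickness L = 10.2 + 10.2 + 6.35 + 2.35 = 29.10 m.
Σ(b_i/K_i) = 10.2/6.04e-05 + 10.2/20.0 + 6.35/275 + 2.35/1.13 = 1.689e+05 d.
K_eq = L / Σ(b_i/K_i) = 29.10 / 1.689e+05 = 0.0001723 m/day.
Q = K_eq · A · (Δh/L) = 0.0001723 × 573 × (10.6/29.10) = 0.03597 m³/day.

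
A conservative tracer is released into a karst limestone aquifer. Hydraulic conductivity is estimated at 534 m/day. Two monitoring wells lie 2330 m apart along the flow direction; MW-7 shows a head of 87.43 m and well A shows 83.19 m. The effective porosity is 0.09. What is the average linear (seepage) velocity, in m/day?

Hydraulic gradient i = (87.43 − 83.19) / 2330 = 4.24 / 2330 = 0.001820.
Darcy flux q = K · i = 534.0 × 0.001820 = 0.9717 m/day.
Seepage velocity v = q / n_e = 0.9717 / 0.09 = 10.80 m/day.

10.8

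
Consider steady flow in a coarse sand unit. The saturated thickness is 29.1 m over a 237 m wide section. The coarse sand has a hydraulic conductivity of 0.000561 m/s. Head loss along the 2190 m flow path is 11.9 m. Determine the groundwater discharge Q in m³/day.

1820

Convert K: 0.000561 m/s × 86400 = 48.47 m/day.
Cross-sectional area A = 237 × 29.1 = 6897 m².
Hydraulic gradient i = Δh / L = 11.9 / 2190 = 0.005434.
Darcy's law: Q = K · A · i = 48.47 × 6897 × 0.005434 = 1816 m³/day.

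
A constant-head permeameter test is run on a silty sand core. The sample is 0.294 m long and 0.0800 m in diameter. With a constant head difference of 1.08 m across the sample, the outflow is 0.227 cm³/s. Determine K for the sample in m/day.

Cross-sectional area A = π·(d/2)² = π × (0.0800/2)² = 0.005027 m².
Convert discharge: 0.227 cm³/s = 2.270e-07 m³/s.
Darcy's law rearranged: K = Q·L / (A·Δh) = 2.270e-07 × 0.294 / (0.005027 × 1.08) = 1.229e-05 m/s = 1.062 m/day.

1.06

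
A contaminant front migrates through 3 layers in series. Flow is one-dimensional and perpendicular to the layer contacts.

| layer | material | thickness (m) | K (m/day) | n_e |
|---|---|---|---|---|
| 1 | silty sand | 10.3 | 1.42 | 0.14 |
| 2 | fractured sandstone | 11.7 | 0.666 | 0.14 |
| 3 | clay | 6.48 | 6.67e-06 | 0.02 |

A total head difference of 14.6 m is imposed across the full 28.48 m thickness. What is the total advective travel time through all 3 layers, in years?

With flow normal to the layers, continuity requires the same specific discharge q through every layer.
Σ(b_i/K_i) = 10.3/1.42 + 11.7/0.666 + 6.48/6.67e-06 = 9.715e+05 d.
q = Δh / Σ(b_i/K_i) = 14.6 / 9.715e+05 = 1.503e-05 m/day.
In each layer the seepage velocity is v_i = q/n_i, so the layer transit time is t_i = b_i·n_i / q:
  layer 1 (silty sand): t_1 = 10.3 × 0.14 / 1.503e-05 = 95956 d
  layer 2 (fractured sandstone): t_2 = 11.7 × 0.14 / 1.503e-05 = 1.090e+05 d
  layer 3 (clay): t_3 = 6.48 × 0.02 / 1.503e-05 = 8624 d
Total t = Σ t_i = 2.136e+05 days = 584.7 years.

585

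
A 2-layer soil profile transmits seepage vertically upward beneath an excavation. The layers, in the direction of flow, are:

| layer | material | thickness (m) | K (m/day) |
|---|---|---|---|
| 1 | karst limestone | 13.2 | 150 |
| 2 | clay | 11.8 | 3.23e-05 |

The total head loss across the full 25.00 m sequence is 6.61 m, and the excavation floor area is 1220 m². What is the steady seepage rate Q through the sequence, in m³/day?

Flow is perpendicular to layering, so the layers act in series and the equivalent K is the thickness-weighted harmonic mean.
Total thickness L = 13.2 + 11.8 = 25.00 m.
Σ(b_i/K_i) = 13.2/150 + 11.8/3.23e-05 = 3.653e+05 d.
K_eq = L / Σ(b_i/K_i) = 25.00 / 3.653e+05 = 6.843e-05 m/day.
Q = K_eq · A · (Δh/L) = 6.843e-05 × 1220 × (6.61/25.00) = 0.02207 m³/day.

0.0221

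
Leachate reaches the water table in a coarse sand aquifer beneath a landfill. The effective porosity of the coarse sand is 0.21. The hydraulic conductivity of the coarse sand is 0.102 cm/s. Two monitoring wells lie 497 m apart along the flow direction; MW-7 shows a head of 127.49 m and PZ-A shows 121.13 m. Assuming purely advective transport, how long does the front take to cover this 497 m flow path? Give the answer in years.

0.253

Convert K: 0.102 cm/s × 864 = 88.13 m/day.
Hydraulic gradient i = (127.49 − 121.13) / 497 = 6.36 / 497 = 0.01280.
Darcy flux q = K · i = 88.13 × 0.01280 = 1.128 m/day.
Seepage velocity v = q / n_e = 1.128 / 0.21 = 5.370 m/day.
Travel time t = L / v = 497 / 5.370 = 92.55 days = 0.2534 years.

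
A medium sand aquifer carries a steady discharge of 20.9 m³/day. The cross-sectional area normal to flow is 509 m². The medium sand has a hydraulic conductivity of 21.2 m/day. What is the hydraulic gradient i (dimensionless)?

From Q = K·A·i, i = Q / (K·A) = 20.9 / (21.20 × 509.0) = 0.001937.

0.00194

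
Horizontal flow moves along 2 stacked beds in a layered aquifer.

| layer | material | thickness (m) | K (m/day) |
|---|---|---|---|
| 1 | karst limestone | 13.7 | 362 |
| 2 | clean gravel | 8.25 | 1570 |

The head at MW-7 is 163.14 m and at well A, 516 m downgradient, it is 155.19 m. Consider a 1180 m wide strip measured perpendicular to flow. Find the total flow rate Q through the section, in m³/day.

Flow is parallel to layering, so each bed carries its own Darcy discharge and the transmissivities add.
Σ(K_i·b_i) = 362×13.7 + 1570×8.25 = 17912 m²/day.
Hydraulic gradient i = (163.14 − 155.19) / 516 = 7.95 / 516 = 0.01541.
Q = Σ(K_i·b_i) · W · i = 17912 × 1180 × 0.01541 = 3.256e+05 m³/day.

326000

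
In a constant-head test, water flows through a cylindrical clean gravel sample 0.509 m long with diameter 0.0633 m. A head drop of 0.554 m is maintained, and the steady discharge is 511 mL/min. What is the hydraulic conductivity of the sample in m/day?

Cross-sectional area A = π·(d/2)² = π × (0.0633/2)² = 0.003147 m².
Convert discharge: 511 mL/min = 8.517e-06 m³/s.
Darcy's law rearranged: K = Q·L / (A·Δh) = 8.517e-06 × 0.509 / (0.003147 × 0.554) = 0.002486 m/s = 214.8 m/day.

215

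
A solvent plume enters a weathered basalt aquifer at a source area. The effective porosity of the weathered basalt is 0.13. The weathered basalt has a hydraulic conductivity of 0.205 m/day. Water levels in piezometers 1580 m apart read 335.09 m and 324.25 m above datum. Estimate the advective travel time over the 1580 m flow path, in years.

400

Hydraulic gradient i = (335.09 − 324.25) / 1580 = 10.84 / 1580 = 0.006861.
Darcy flux q = K · i = 0.2050 × 0.006861 = 0.001406 m/day.
Seepage velocity v = q / n_e = 0.001406 / 0.13 = 0.01082 m/day.
Travel time t = L / v = 1580 / 0.01082 = 1.460e+05 days = 399.8 years.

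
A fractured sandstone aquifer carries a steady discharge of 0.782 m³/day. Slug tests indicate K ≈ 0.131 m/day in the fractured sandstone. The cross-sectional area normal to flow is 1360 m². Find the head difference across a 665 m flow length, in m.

2.92

From Q = K·A·i, i = Q / (K·A) = 0.782 / (0.1310 × 1360) = 0.004389.
Head loss Δh = i · L = 0.004389 × 665 = 2.919 m.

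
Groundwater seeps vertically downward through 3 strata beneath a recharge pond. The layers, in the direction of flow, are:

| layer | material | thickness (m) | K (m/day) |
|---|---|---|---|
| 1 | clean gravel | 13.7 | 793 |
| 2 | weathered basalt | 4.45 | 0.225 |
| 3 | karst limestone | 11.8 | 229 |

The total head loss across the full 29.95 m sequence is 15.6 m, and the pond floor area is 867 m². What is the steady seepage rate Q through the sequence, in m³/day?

681

Flow is perpendicular to layering, so the layers act in series and the equivalent K is the thickness-weighted harmonic mean.
Total thickness L = 13.7 + 4.45 + 11.8 = 29.95 m.
Σ(b_i/K_i) = 13.7/793 + 4.45/0.225 + 11.8/229 = 19.85 d.
K_eq = L / Σ(b_i/K_i) = 29.95 / 19.85 = 1.509 m/day.
Q = K_eq · A · (Δh/L) = 1.509 × 867 × (15.6/29.95) = 681.5 m³/day.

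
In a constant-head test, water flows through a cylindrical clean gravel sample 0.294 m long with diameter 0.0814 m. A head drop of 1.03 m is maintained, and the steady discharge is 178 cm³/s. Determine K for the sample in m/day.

Cross-sectional area A = π·(d/2)² = π × (0.0814/2)² = 0.005204 m².
Convert discharge: 178 cm³/s = 0.0001780 m³/s.
Darcy's law rearranged: K = Q·L / (A·Δh) = 0.0001780 × 0.294 / (0.005204 × 1.03) = 0.009763 m/s = 843.5 m/day.

844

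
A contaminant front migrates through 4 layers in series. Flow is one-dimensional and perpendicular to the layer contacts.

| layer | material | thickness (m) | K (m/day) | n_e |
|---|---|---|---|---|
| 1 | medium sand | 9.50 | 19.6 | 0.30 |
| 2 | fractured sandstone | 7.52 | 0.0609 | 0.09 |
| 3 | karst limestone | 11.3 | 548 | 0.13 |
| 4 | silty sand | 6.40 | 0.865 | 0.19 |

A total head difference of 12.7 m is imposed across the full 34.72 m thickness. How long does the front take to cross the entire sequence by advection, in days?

With flow normal to the layers, continuity requires the same specific discharge q through every layer.
Σ(b_i/K_i) = 9.50/19.6 + 7.52/0.0609 + 11.3/548 + 6.40/0.865 = 131.4 d.
q = Δh / Σ(b_i/K_i) = 12.7 / 131.4 = 0.09666 m/day.
In each layer the seepage velocity is v_i = q/n_i, so the layer transit time is t_i = b_i·n_i / q:
  layer 1 (medium sand): t_1 = 9.50 × 0.30 / 0.09666 = 29.48 d
  layer 2 (fractured sandstone): t_2 = 7.52 × 0.09 / 0.09666 = 7.002 d
  layer 3 (karst limestone): t_3 = 11.3 × 0.13 / 0.09666 = 15.20 d
  layer 4 (silty sand): t_4 = 6.40 × 0.19 / 0.09666 = 12.58 d
Total t = Σ t_i = 64.26 days.

64.3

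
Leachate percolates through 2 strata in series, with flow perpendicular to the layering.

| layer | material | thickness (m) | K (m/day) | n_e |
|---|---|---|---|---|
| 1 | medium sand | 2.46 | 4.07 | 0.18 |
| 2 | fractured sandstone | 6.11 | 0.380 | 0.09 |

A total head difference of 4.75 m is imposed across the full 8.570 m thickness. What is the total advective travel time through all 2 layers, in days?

With flow normal to the layers, continuity requires the same specific discharge q through every layer.
Σ(b_i/K_i) = 2.46/4.07 + 6.11/0.380 = 16.68 d.
q = Δh / Σ(b_i/K_i) = 4.75 / 16.68 = 0.2847 m/day.
In each layer the seepage velocity is v_i = q/n_i, so the layer transit time is t_i = b_i·n_i / q:
  layer 1 (medium sand): t_1 = 2.46 × 0.18 / 0.2847 = 1.555 d
  layer 2 (fractured sandstone): t_2 = 6.11 × 0.09 / 0.2847 = 1.931 d
Total t = Σ t_i = 3.487 days.

3.49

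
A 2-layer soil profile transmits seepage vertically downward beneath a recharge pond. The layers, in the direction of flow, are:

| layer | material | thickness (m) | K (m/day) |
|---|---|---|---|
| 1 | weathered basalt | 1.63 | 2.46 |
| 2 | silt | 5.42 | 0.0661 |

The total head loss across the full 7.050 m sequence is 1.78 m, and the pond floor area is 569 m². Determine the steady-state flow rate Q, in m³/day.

12.3

Flow is perpendicular to layering, so the layers act in series and the equivalent K is the thickness-weighted harmonic mean.
Total thickness L = 1.63 + 5.42 = 7.050 m.
Σ(b_i/K_i) = 1.63/2.46 + 5.42/0.0661 = 82.66 d.
K_eq = L / Σ(b_i/K_i) = 7.050 / 82.66 = 0.08529 m/day.
Q = K_eq · A · (Δh/L) = 0.08529 × 569 × (1.78/7.050) = 12.25 m³/day.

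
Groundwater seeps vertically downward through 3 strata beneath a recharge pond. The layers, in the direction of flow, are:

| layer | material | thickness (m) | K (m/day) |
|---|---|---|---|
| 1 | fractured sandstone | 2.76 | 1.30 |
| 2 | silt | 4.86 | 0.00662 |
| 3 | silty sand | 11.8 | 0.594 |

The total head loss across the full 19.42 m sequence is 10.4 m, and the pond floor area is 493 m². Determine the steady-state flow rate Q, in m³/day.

6.78

Flow is perpendicular to layering, so the layers act in series and the equivalent K is the thickness-weighted harmonic mean.
Total thickness L = 2.76 + 4.86 + 11.8 = 19.42 m.
Σ(b_i/K_i) = 2.76/1.30 + 4.86/0.00662 + 11.8/0.594 = 756.1 d.
K_eq = L / Σ(b_i/K_i) = 19.42 / 756.1 = 0.02568 m/day.
Q = K_eq · A · (Δh/L) = 0.02568 × 493 × (10.4/19.42) = 6.781 m³/day.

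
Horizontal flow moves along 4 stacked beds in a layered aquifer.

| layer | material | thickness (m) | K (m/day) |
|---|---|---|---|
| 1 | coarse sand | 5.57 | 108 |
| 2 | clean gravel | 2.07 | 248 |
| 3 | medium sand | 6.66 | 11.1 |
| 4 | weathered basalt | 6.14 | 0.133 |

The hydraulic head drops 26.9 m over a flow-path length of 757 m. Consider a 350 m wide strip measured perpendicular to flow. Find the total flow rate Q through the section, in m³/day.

14800

Flow is parallel to layering, so each bed carries its own Darcy discharge and the transmissivities add.
Σ(K_i·b_i) = 108×5.57 + 248×2.07 + 11.1×6.66 + 0.133×6.14 = 1190 m²/day.
Hydraulic gradient i = Δh / L = 26.9 / 757 = 0.03554.
Q = Σ(K_i·b_i) · W · i = 1190 × 350 × 0.03554 = 14796 m³/day.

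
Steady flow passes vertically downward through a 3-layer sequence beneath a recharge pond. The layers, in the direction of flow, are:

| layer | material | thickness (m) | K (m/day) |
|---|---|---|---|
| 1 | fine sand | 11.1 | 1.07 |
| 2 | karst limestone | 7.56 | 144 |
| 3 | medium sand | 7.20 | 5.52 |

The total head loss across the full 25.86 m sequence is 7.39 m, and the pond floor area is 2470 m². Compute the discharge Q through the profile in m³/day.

Flow is perpendicular to layering, so the layers act in series and the equivalent K is the thickness-weighted harmonic mean.
Total thickness L = 11.1 + 7.56 + 7.20 = 25.86 m.
Σ(b_i/K_i) = 11.1/1.07 + 7.56/144 + 7.20/5.52 = 11.73 d.
K_eq = L / Σ(b_i/K_i) = 25.86 / 11.73 = 2.204 m/day.
Q = K_eq · A · (Δh/L) = 2.204 × 2470 × (7.39/25.86) = 1556 m³/day.

1560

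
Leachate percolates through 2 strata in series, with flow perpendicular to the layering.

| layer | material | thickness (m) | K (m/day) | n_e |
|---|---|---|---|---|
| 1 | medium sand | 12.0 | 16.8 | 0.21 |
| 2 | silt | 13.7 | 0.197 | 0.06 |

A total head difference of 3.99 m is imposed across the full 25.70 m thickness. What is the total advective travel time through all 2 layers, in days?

With flow normal to the layers, continuity requires the same specific discharge q through every layer.
Σ(b_i/K_i) = 12.0/16.8 + 13.7/0.197 = 70.26 d.
q = Δh / Σ(b_i/K_i) = 3.99 / 70.26 = 0.05679 m/day.
In each layer the seepage velocity is v_i = q/n_i, so the layer transit time is t_i = b_i·n_i / q:
  layer 1 (medium sand): t_1 = 12.0 × 0.21 / 0.05679 = 44.37 d
  layer 2 (silt): t_2 = 13.7 × 0.06 / 0.05679 = 14.47 d
Total t = Σ t_i = 58.85 days.

58.8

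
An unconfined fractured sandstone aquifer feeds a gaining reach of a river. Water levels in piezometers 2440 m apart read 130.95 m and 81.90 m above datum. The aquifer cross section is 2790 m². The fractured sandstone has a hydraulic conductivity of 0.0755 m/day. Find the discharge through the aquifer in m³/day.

Hydraulic gradient i = (130.95 − 81.90) / 2440 = 49.05 / 2440 = 0.02010.
Darcy's law: Q = K · A · i = 0.07550 × 2790 × 0.02010 = 4.234 m³/day.

4.23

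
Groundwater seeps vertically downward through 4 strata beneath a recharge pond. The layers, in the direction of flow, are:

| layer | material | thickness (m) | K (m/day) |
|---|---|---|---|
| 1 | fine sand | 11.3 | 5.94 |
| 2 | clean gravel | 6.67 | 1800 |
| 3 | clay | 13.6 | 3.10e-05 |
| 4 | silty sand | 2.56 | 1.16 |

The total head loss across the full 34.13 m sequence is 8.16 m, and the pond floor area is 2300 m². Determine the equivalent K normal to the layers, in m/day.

Flow is perpendicular to layering, so the layers act in series and the equivalent K is the thickness-weighted harmonic mean.
Total thickness L = 11.3 + 6.67 + 13.6 + 2.56 = 34.13 m.
Σ(b_i/K_i) = 11.3/5.94 + 6.67/1800 + 13.6/3.10e-05 + 2.56/1.16 = 4.387e+05 d.
K_eq = L / Σ(b_i/K_i) = 34.13 / 4.387e+05 = 7.780e-05 m/day.

7.78e-05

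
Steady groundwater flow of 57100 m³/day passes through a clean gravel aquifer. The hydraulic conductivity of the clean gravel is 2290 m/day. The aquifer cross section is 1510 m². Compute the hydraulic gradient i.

0.0165

From Q = K·A·i, i = Q / (K·A) = 57100 / (2290 × 1510) = 0.01651.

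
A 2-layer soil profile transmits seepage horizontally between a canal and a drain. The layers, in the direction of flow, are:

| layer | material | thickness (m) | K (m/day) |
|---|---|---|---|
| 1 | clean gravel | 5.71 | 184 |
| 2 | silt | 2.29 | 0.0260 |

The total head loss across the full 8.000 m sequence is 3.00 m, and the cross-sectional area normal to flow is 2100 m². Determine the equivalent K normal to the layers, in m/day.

0.0908

Flow is perpendicular to layering, so the layers act in series and the equivalent K is the thickness-weighted harmonic mean.
Total thickness L = 5.71 + 2.29 = 8.000 m.
Σ(b_i/K_i) = 5.71/184 + 2.29/0.0260 = 88.11 d.
K_eq = L / Σ(b_i/K_i) = 8.000 / 88.11 = 0.09080 m/day.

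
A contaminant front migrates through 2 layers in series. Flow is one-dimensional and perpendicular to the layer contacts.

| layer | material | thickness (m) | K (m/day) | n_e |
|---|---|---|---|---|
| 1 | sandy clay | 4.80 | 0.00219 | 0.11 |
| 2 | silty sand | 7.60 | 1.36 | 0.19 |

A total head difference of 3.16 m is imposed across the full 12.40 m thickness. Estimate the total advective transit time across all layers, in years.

With flow normal to the layers, continuity requires the same specific discharge q through every layer.
Σ(b_i/K_i) = 4.80/0.00219 + 7.60/1.36 = 2197 d.
q = Δh / Σ(b_i/K_i) = 3.16 / 2197 = 0.001438 m/day.
In each layer the seepage velocity is v_i = q/n_i, so the layer transit time is t_i = b_i·n_i / q:
  layer 1 (sandy clay): t_1 = 4.80 × 0.11 / 0.001438 = 367.2 d
  layer 2 (silty sand): t_2 = 7.60 × 0.19 / 0.001438 = 1004 d
Total t = Σ t_i = 1371 days = 3.754 years.

3.75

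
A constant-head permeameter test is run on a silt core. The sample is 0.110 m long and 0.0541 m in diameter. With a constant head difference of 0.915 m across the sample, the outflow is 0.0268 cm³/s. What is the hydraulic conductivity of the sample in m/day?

0.121

Cross-sectional area A = π·(d/2)² = π × (0.0541/2)² = 0.002299 m².
Convert discharge: 0.0268 cm³/s = 2.680e-08 m³/s.
Darcy's law rearranged: K = Q·L / (A·Δh) = 2.680e-08 × 0.110 / (0.002299 × 0.915) = 1.402e-06 m/s = 0.1211 m/day.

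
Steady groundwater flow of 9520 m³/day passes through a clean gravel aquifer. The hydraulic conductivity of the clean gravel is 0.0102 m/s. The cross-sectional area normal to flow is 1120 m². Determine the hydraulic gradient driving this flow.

Convert K: 0.0102 m/s × 86400 = 881.3 m/day.
From Q = K·A·i, i = Q / (K·A) = 9520 / (881.3 × 1120) = 0.009645.

0.00965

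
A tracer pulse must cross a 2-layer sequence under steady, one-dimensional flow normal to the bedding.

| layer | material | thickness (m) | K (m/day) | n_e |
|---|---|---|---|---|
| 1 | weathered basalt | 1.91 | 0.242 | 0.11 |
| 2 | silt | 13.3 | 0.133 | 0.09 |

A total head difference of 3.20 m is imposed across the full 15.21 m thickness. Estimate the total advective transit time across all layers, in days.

With flow normal to the layers, continuity requires the same specific discharge q through every layer.
Σ(b_i/K_i) = 1.91/0.242 + 13.3/0.133 = 107.9 d.
q = Δh / Σ(b_i/K_i) = 3.20 / 107.9 = 0.02966 m/day.
In each layer the seepage velocity is v_i = q/n_i, so the layer transit time is t_i = b_i·n_i / q:
  layer 1 (weathered basalt): t_1 = 1.91 × 0.11 / 0.02966 = 7.084 d
  layer 2 (silt): t_2 = 13.3 × 0.09 / 0.02966 = 40.36 d
Total t = Σ t_i = 47.44 days.

47.4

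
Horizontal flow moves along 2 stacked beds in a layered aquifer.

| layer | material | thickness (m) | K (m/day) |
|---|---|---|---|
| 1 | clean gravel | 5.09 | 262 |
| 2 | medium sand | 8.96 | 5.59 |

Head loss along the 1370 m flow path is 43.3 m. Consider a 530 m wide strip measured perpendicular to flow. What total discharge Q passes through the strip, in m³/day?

Flow is parallel to layering, so each bed carries its own Darcy discharge and the transmissivities add.
Σ(K_i·b_i) = 262×5.09 + 5.59×8.96 = 1384 m²/day.
Hydraulic gradient i = Δh / L = 43.3 / 1370 = 0.03161.
Q = Σ(K_i·b_i) · W · i = 1384 × 530 × 0.03161 = 23178 m³/day.

23200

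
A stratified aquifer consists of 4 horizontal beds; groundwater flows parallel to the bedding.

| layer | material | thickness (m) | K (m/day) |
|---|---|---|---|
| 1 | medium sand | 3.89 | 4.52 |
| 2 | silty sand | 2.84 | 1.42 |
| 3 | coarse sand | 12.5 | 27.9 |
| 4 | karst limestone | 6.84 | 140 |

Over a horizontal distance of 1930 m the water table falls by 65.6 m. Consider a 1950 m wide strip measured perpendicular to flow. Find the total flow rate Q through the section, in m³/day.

Flow is parallel to layering, so each bed carries its own Darcy discharge and the transmissivities add.
Σ(K_i·b_i) = 4.52×3.89 + 1.42×2.84 + 27.9×12.5 + 140×6.84 = 1328 m²/day.
Hydraulic gradient i = Δh / L = 65.6 / 1930 = 0.03399.
Q = Σ(K_i·b_i) · W · i = 1328 × 1950 × 0.03399 = 88017 m³/day.

88000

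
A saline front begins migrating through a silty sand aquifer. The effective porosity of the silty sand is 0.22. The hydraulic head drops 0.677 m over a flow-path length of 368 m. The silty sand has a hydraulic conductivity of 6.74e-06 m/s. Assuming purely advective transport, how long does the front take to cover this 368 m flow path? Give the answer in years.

207

Convert K: 6.74e-06 m/s × 86400 = 0.5823 m/day.
Hydraulic gradient i = Δh / L = 0.677 / 368 = 0.001840.
Darcy flux q = K · i = 0.5823 × 0.001840 = 0.001071 m/day.
Seepage velocity v = q / n_e = 0.001071 / 0.22 = 0.004870 m/day.
Travel time t = L / v = 368 / 0.004870 = 75571 days = 206.9 years.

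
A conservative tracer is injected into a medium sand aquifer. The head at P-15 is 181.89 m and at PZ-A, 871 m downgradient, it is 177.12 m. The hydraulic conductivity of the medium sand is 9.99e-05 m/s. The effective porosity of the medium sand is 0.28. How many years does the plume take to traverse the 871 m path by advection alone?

Convert K: 9.99e-05 m/s × 86400 = 8.631 m/day.
Hydraulic gradient i = (181.89 − 177.12) / 871 = 4.77 / 871 = 0.005476.
Darcy flux q = K · i = 8.631 × 0.005476 = 0.04727 m/day.
Seepage velocity v = q / n_e = 0.04727 / 0.28 = 0.1688 m/day.
Travel time t = L / v = 871 / 0.1688 = 5159 days = 14.13 years.

14.1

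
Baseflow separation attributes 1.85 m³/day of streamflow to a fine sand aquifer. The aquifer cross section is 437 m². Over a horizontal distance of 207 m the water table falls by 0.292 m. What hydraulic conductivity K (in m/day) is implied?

3.00

Hydraulic gradient i = Δh / L = 0.292 / 207 = 0.001411.
From Q = K·A·i, K = Q / (A·i) = 1.85 / (437.0 × 0.001411) = 3.001 m/day.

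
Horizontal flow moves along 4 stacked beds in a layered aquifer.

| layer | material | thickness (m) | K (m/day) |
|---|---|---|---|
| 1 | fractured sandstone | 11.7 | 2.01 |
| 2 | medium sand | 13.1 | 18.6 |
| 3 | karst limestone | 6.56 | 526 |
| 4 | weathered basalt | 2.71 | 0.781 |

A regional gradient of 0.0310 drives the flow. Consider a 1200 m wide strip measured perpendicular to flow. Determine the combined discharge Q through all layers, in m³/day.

138000

Flow is parallel to layering, so each bed carries its own Darcy discharge and the transmissivities add.
Σ(K_i·b_i) = 2.01×11.7 + 18.6×13.1 + 526×6.56 + 0.781×2.71 = 3720 m²/day.
Hydraulic gradient i = 0.0310.
Q = Σ(K_i·b_i) · W · i = 3720 × 1200 × 0.03100 = 1.384e+05 m³/day.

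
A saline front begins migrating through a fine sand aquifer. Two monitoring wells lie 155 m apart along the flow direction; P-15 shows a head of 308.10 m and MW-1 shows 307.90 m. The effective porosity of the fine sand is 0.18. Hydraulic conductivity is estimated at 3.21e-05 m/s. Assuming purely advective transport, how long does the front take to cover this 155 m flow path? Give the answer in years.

21.3

Convert K: 3.21e-05 m/s × 86400 = 2.773 m/day.
Hydraulic gradient i = (308.10 − 307.90) / 155 = 0.2 / 155 = 0.001290.
Darcy flux q = K · i = 2.773 × 0.001290 = 0.003579 m/day.
Seepage velocity v = q / n_e = 0.003579 / 0.18 = 0.01988 m/day.
Travel time t = L / v = 155 / 0.01988 = 7796 days = 21.35 years.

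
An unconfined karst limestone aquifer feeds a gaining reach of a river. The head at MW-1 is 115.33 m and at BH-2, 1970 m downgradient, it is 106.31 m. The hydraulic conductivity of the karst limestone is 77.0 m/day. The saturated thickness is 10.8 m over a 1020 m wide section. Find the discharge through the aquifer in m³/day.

3880

Cross-sectional area A = 1020 × 10.8 = 11016 m².
Hydraulic gradient i = (115.33 − 106.31) / 1970 = 9.02 / 1970 = 0.004579.
Darcy's law: Q = K · A · i = 77.00 × 11016 × 0.004579 = 3884 m³/day.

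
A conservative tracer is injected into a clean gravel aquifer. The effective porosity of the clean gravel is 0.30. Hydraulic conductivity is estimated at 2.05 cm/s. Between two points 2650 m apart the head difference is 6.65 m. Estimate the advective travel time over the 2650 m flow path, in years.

0.490

Convert K: 2.05 cm/s × 864 = 1771 m/day.
Hydraulic gradient i = Δh / L = 6.65 / 2650 = 0.002509.
Darcy flux q = K · i = 1771 × 0.002509 = 4.445 m/day.
Seepage velocity v = q / n_e = 4.445 / 0.30 = 14.82 m/day.
Travel time t = L / v = 2650 / 14.82 = 178.9 days = 0.4897 years.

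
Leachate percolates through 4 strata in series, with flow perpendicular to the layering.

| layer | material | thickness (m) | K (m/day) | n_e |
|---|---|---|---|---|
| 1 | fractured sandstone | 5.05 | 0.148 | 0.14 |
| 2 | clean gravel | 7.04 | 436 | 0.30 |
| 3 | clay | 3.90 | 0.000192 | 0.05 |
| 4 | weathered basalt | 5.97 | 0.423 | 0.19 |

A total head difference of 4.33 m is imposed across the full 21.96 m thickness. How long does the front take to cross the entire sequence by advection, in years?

With flow normal to the layers, continuity requires the same specific discharge q through every layer.
Σ(b_i/K_i) = 5.05/0.148 + 7.04/436 + 3.90/0.000192 + 5.97/0.423 = 20361 d.
q = Δh / Σ(b_i/K_i) = 4.33 / 20361 = 0.0002127 m/day.
In each layer the seepage velocity is v_i = q/n_i, so the layer transit time is t_i = b_i·n_i / q:
  layer 1 (fractured sandstone): t_1 = 5.05 × 0.14 / 0.0002127 = 3324 d
  layer 2 (clean gravel): t_2 = 7.04 × 0.30 / 0.0002127 = 9931 d
  layer 3 (clay): t_3 = 3.90 × 0.05 / 0.0002127 = 916.9 d
  layer 4 (weathered basalt): t_4 = 5.97 × 0.19 / 0.0002127 = 5334 d
Total t = Σ t_i = 19506 days = 53.41 years.

53.4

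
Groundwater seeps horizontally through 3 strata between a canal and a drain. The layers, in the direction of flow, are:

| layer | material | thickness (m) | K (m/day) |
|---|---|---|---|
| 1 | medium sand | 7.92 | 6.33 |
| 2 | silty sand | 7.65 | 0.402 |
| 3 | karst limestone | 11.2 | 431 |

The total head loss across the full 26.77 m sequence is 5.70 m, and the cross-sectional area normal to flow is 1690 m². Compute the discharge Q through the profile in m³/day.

Flow is perpendicular to layering, so the layers act in series and the equivalent K is the thickness-weighted harmonic mean.
Total thickness L = 7.92 + 7.65 + 11.2 = 26.77 m.
Σ(b_i/K_i) = 7.92/6.33 + 7.65/0.402 + 11.2/431 = 20.31 d.
K_eq = L / Σ(b_i/K_i) = 26.77 / 20.31 = 1.318 m/day.
Q = K_eq · A · (Δh/L) = 1.318 × 1690 × (5.70/26.77) = 474.4 m³/day.

474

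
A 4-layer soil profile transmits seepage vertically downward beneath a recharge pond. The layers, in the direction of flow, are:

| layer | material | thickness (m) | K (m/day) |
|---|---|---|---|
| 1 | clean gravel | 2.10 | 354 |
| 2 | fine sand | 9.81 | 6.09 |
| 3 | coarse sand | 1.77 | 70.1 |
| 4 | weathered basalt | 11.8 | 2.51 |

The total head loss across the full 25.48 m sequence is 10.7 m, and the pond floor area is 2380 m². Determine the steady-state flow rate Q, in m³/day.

Flow is perpendicular to layering, so the layers act in series and the equivalent K is the thickness-weighted harmonic mean.
Total thickness L = 2.10 + 9.81 + 1.77 + 11.8 = 25.48 m.
Σ(b_i/K_i) = 2.10/354 + 9.81/6.09 + 1.77/70.1 + 11.8/2.51 = 6.343 d.
K_eq = L / Σ(b_i/K_i) = 25.48 / 6.343 = 4.017 m/day.
Q = K_eq · A · (Δh/L) = 4.017 × 2380 × (10.7/25.48) = 4015 m³/day.

4010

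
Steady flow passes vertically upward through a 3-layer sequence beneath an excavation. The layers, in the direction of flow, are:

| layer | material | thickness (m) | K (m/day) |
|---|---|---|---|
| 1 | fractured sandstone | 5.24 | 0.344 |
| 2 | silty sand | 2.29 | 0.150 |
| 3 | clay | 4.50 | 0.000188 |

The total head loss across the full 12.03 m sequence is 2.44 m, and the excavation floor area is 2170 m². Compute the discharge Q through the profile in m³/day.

Flow is perpendicular to layering, so the layers act in series and the equivalent K is the thickness-weighted harmonic mean.
Total thickness L = 5.24 + 2.29 + 4.50 = 12.03 m.
Σ(b_i/K_i) = 5.24/0.344 + 2.29/0.150 + 4.50/0.000188 = 23967 d.
K_eq = L / Σ(b_i/K_i) = 12.03 / 23967 = 0.0005019 m/day.
Q = K_eq · A · (Δh/L) = 0.0005019 × 2170 × (2.44/12.03) = 0.2209 m³/day.

0.221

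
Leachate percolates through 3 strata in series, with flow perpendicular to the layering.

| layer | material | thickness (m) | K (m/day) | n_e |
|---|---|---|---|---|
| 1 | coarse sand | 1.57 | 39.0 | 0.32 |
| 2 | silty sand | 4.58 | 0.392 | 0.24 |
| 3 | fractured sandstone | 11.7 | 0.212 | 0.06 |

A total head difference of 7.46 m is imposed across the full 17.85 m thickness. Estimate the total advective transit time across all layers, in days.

With flow normal to the layers, continuity requires the same specific discharge q through every layer.
Σ(b_i/K_i) = 1.57/39.0 + 4.58/0.392 + 11.7/0.212 = 66.91 d.
q = Δh / Σ(b_i/K_i) = 7.46 / 66.91 = 0.1115 m/day.
In each layer the seepage velocity is v_i = q/n_i, so the layer transit time is t_i = b_i·n_i / q:
  layer 1 (coarse sand): t_1 = 1.57 × 0.32 / 0.1115 = 4.506 d
  layer 2 (silty sand): t_2 = 4.58 × 0.24 / 0.1115 = 9.859 d
  layer 3 (fractured sandstone): t_3 = 11.7 × 0.06 / 0.1115 = 6.297 d
Total t = Σ t_i = 20.66 days.

20.7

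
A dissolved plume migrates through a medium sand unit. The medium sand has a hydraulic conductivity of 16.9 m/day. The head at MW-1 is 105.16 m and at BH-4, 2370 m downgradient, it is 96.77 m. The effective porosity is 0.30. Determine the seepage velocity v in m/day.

Hydraulic gradient i = (105.16 − 96.77) / 2370 = 8.39 / 2370 = 0.003540.
Darcy flux q = K · i = 16.90 × 0.003540 = 0.05983 m/day.
Seepage velocity v = q / n_e = 0.05983 / 0.30 = 0.1994 m/day.

0.199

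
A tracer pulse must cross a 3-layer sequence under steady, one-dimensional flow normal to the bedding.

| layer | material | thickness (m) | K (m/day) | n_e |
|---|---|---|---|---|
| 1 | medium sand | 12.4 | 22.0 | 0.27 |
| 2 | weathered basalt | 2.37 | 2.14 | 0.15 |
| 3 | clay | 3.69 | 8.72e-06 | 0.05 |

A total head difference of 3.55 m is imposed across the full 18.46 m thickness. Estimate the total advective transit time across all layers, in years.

1270

With flow normal to the layers, continuity requires the same specific discharge q through every layer.
Σ(b_i/K_i) = 12.4/22.0 + 2.37/2.14 + 3.69/8.72e-06 = 4.232e+05 d.
q = Δh / Σ(b_i/K_i) = 3.55 / 4.232e+05 = 8.389e-06 m/day.
In each layer the seepage velocity is v_i = q/n_i, so the layer transit time is t_i = b_i·n_i / q:
  layer 1 (medium sand): t_1 = 12.4 × 0.27 / 8.389e-06 = 3.991e+05 d
  layer 2 (weathered basalt): t_2 = 2.37 × 0.15 / 8.389e-06 = 42376 d
  layer 3 (clay): t_3 = 3.69 × 0.05 / 8.389e-06 = 21993 d
Total t = Σ t_i = 4.635e+05 days = 1269 years.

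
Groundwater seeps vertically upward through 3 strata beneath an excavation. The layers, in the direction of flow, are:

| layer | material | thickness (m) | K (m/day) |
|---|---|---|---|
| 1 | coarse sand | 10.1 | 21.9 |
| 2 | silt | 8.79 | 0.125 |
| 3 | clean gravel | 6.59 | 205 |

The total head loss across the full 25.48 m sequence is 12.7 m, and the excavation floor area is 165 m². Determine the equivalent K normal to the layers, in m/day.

0.360

Flow is perpendicular to layering, so the layers act in series and the equivalent K is the thickness-weighted harmonic mean.
Total thickness L = 10.1 + 8.79 + 6.59 = 25.48 m.
Σ(b_i/K_i) = 10.1/21.9 + 8.79/0.125 + 6.59/205 = 70.81 d.
K_eq = L / Σ(b_i/K_i) = 25.48 / 70.81 = 0.3598 m/day.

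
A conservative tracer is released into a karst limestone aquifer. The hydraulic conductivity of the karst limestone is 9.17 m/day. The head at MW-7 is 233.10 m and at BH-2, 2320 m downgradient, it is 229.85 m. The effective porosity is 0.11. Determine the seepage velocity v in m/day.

Hydraulic gradient i = (233.10 − 229.85) / 2320 = 3.25 / 2320 = 0.001401.
Darcy flux q = K · i = 9.170 × 0.001401 = 0.01285 m/day.
Seepage velocity v = q / n_e = 0.01285 / 0.11 = 0.1168 m/day.

0.117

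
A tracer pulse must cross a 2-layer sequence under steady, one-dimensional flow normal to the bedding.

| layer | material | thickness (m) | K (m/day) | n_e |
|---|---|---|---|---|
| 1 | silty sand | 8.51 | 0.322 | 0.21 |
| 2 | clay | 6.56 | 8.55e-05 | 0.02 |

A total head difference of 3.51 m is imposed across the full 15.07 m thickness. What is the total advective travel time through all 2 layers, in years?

With flow normal to the layers, continuity requires the same specific discharge q through every layer.
Σ(b_i/K_i) = 8.51/0.322 + 6.56/8.55e-05 = 76752 d.
q = Δh / Σ(b_i/K_i) = 3.51 / 76752 = 4.573e-05 m/day.
In each layer the seepage velocity is v_i = q/n_i, so the layer transit time is t_i = b_i·n_i / q:
  layer 1 (silty sand): t_1 = 8.51 × 0.21 / 4.573e-05 = 39078 d
  layer 2 (clay): t_2 = 6.56 × 0.02 / 4.573e-05 = 2869 d
Total t = Σ t_i = 41947 days = 114.8 years.

115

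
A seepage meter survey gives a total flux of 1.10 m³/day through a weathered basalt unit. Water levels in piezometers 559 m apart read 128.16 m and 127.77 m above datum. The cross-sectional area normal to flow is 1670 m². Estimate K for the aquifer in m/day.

0.944

Hydraulic gradient i = (128.16 − 127.77) / 559 = 0.39 / 559 = 0.0006977.
From Q = K·A·i, K = Q / (A·i) = 1.10 / (1670 × 0.0006977) = 0.9441 m/day.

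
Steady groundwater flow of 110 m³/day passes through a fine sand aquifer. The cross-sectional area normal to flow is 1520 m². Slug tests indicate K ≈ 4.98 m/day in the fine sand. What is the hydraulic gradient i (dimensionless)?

0.0145

From Q = K·A·i, i = Q / (K·A) = 110 / (4.980 × 1520) = 0.01453.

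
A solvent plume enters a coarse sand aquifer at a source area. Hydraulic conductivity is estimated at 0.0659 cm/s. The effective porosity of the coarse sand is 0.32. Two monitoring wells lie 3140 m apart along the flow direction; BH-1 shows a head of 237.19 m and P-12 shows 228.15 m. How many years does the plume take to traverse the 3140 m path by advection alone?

Convert K: 0.0659 cm/s × 864 = 56.94 m/day.
Hydraulic gradient i = (237.19 − 228.15) / 3140 = 9.04 / 3140 = 0.002879.
Darcy flux q = K · i = 56.94 × 0.002879 = 0.1639 m/day.
Seepage velocity v = q / n_e = 0.1639 / 0.32 = 0.5123 m/day.
Travel time t = L / v = 3140 / 0.5123 = 6130 days = 16.78 years.

16.8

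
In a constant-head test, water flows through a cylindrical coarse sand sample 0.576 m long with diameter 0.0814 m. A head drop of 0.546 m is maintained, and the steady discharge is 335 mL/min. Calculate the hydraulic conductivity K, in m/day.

97.8

Cross-sectional area A = π·(d/2)² = π × (0.0814/2)² = 0.005204 m².
Convert discharge: 335 mL/min = 5.583e-06 m³/s.
Darcy's law rearranged: K = Q·L / (A·Δh) = 5.583e-06 × 0.576 / (0.005204 × 0.546) = 0.001132 m/s = 97.79 m/day.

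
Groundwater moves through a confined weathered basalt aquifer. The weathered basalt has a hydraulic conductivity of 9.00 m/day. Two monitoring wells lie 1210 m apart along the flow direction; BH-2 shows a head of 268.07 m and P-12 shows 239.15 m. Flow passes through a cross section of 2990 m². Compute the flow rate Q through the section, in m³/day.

Hydraulic gradient i = (268.07 − 239.15) / 1210 = 28.92 / 1210 = 0.02390.
Darcy's law: Q = K · A · i = 9.000 × 2990 × 0.02390 = 643.2 m³/day.

643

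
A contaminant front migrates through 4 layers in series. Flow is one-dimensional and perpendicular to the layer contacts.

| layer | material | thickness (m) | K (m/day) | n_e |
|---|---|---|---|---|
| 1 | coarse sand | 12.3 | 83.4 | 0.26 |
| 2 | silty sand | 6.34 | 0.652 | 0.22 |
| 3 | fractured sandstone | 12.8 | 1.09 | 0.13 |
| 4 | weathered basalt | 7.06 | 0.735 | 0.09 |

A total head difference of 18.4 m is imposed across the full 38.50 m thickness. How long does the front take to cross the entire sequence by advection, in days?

With flow normal to the layers, continuity requires the same specific discharge q through every layer.
Σ(b_i/K_i) = 12.3/83.4 + 6.34/0.652 + 12.8/1.09 + 7.06/0.735 = 31.22 d.
q = Δh / Σ(b_i/K_i) = 18.4 / 31.22 = 0.5894 m/day.
In each layer the seepage velocity is v_i = q/n_i, so the layer transit time is t_i = b_i·n_i / q:
  layer 1 (coarse sand): t_1 = 12.3 × 0.26 / 0.5894 = 5.426 d
  layer 2 (silty sand): t_2 = 6.34 × 0.22 / 0.5894 = 2.367 d
  layer 3 (fractured sandstone): t_3 = 12.8 × 0.13 / 0.5894 = 2.823 d
  layer 4 (weathered basalt): t_4 = 7.06 × 0.09 / 0.5894 = 1.078 d
Total t = Σ t_i = 11.69 days.

11.7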